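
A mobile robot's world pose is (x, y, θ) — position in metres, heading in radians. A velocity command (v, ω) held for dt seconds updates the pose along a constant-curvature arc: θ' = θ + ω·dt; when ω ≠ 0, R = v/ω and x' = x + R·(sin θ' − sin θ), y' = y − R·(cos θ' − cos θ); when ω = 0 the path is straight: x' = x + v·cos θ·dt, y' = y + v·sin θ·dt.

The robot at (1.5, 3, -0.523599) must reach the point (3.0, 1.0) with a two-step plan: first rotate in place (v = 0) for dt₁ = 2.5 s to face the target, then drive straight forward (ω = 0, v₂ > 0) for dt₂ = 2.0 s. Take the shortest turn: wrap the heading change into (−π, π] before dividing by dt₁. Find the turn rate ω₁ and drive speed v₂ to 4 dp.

heading to target = atan2(1−3, 3−1.5) = -0.9273
Δθ = wrap(-0.9273 − -0.5236) = -0.4037; ω₁ = Δθ/dt₁ = -0.1615
distance = √((3−1.5)² + (1−3)²) = 2.5000; v₂ = distance/dt₂ = 1.2500

ω₁ = -0.1615, v₂ = 1.2500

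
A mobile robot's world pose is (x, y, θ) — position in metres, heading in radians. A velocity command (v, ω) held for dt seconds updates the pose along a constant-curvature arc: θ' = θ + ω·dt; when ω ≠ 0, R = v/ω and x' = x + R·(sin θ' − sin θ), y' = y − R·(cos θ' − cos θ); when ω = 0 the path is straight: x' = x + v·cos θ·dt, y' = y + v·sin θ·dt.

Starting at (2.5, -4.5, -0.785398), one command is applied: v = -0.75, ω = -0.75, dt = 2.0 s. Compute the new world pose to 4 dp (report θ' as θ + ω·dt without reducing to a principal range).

(2.4518, -3.1376, -2.2854)

θ' = -0.7854 + -0.75·2.0 = -2.2854
R = v/ω = -0.75/-0.75 = 1.0000
x' = 2.5 + 1.0000·(sin -2.2854 − sin -0.7854) = 2.4518
y' = -4.5 − 1.0000·(cos -2.2854 − cos -0.7854) = -3.1376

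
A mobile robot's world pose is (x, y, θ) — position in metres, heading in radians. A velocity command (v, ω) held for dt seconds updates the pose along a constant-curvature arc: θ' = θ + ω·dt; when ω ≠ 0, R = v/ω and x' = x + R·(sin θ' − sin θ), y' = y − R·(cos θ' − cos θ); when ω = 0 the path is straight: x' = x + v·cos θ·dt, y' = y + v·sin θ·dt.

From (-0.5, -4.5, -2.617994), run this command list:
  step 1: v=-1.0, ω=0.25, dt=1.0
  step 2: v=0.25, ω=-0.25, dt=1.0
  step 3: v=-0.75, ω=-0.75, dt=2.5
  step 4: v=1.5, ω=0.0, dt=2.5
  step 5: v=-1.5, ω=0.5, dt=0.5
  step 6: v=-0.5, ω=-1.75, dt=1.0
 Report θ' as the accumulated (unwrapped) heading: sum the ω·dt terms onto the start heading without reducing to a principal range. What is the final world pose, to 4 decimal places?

step 1: θ'=-2.3680 (R=-4.0000) → pose (0.2949, -3.8975, -2.3680)
step 2: θ'=-2.6180 (R=-1.0000) → pose (0.0961, -4.0481, -2.6180)
step 3: θ'=-4.4930 (R=1.0000) → pose (1.5722, -4.6965, -4.4930)
step 4: θ'=-4.4930 (straight) → pose (0.7560, -1.0364, -4.4930)
step 5: θ'=-4.2430 (R=-3.0000) → pose (1.0086, -1.7405, -4.2430)
step 6: θ'=-5.9930 (R=0.2857) → pose (0.8355, -2.1435, -5.9930)

(0.8355, -2.1435, -5.9930)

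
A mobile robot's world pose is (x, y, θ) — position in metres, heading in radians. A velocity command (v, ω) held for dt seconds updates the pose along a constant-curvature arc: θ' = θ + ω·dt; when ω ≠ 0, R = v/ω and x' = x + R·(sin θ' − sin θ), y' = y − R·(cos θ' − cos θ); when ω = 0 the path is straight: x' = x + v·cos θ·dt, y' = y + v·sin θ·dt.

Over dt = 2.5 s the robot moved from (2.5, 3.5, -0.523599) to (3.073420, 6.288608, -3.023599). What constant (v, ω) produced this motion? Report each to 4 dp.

Δθ = -3.023599 − -0.523599 = -2.500000
ω = Δθ/dt = -2.500000/2.5 = -1.0000
R = −Δy/(cos θ' − cos θ) = 1.5000
v = R·ω = 1.5000·-1.0000 = -1.5000

v = -1.5000, ω = -1.0000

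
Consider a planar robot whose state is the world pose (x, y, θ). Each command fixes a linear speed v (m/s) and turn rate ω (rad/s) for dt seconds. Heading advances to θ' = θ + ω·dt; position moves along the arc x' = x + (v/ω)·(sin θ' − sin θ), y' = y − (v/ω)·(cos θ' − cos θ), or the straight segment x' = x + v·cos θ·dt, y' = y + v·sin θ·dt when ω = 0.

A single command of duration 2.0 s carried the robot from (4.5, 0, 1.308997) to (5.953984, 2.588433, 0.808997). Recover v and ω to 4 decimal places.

Δθ = 0.808997 − 1.308997 = -0.500000
ω = Δθ/dt = -0.500000/2.0 = -0.2500
R = −Δy/(cos θ' − cos θ) = -6.0000
v = R·ω = -6.0000·-0.2500 = 1.5000

v = 1.5000, ω = -0.2500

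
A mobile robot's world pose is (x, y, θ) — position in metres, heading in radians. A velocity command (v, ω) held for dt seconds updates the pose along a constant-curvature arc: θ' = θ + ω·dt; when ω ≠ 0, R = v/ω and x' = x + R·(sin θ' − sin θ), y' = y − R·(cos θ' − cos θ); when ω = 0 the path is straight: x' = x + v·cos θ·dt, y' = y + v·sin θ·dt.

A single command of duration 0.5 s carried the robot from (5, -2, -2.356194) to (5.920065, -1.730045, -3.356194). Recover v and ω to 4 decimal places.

v = -2.0000, ω = -2.0000

Δθ = -3.356194 − -2.356194 = -1.000000
ω = Δθ/dt = -1.000000/0.5 = -2.0000
R = Δx/(sin θ' − sin θ) = 1.0000
v = R·ω = 1.0000·-2.0000 = -2.0000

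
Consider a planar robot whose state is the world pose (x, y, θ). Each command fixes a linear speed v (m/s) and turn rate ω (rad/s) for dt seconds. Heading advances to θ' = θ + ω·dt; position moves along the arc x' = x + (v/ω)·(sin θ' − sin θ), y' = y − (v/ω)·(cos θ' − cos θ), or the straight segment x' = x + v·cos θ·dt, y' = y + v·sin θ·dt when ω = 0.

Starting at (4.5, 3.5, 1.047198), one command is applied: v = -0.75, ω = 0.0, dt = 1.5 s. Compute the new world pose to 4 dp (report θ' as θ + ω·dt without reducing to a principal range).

θ' = 1.0472 + 0.0·1.5 = 1.0472
ω = 0 → straight: x' = 4.5 + -0.75·cos(1.0472)·1.5 = 3.9375
y' = 3.5 + -0.75·sin(1.0472)·1.5 = 2.5257

(3.9375, 2.5257, 1.0472)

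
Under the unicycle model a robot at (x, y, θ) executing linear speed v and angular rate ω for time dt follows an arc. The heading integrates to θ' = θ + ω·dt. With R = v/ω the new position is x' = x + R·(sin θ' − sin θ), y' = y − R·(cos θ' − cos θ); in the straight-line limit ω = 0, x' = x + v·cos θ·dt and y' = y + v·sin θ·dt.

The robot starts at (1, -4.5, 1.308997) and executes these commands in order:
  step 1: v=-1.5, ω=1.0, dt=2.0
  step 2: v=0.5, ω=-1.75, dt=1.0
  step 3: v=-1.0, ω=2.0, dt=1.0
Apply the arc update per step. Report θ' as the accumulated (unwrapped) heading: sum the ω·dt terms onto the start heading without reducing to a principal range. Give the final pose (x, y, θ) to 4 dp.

step 1: θ'=3.3090 (R=-1.5000) → pose (2.6988, -6.3673, 3.3090)
step 2: θ'=1.5590 (R=-0.2857) → pose (2.3655, -6.0822, 1.5590)
step 3: θ'=3.5590 (R=-0.5000) → pose (3.0682, -6.5451, 3.5590)

(3.0682, -6.5451, 3.5590)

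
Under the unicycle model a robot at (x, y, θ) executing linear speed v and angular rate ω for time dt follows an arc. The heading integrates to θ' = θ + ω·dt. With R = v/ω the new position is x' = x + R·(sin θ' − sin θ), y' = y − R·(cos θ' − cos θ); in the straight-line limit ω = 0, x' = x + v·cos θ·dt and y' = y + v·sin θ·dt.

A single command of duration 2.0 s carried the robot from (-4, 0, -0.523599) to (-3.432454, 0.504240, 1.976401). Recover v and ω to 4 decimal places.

Δθ = 1.976401 − -0.523599 = 2.500000
ω = Δθ/dt = 2.500000/2.0 = 1.2500
R = Δx/(sin θ' − sin θ) = 0.4000
v = R·ω = 0.4000·1.2500 = 0.5000

v = 0.5000, ω = 1.2500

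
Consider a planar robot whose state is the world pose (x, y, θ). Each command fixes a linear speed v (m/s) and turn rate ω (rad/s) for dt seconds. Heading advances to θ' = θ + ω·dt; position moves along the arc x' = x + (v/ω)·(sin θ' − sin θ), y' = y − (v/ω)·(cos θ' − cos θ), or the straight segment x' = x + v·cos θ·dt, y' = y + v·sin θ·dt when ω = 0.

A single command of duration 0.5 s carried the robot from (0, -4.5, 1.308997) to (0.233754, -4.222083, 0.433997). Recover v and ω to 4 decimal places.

Δθ = 0.433997 − 1.308997 = -0.875000
ω = Δθ/dt = -0.875000/0.5 = -1.7500
R = −Δy/(cos θ' − cos θ) = -0.4286
v = R·ω = -0.4286·-1.7500 = 0.7500

v = 0.7500, ω = -1.7500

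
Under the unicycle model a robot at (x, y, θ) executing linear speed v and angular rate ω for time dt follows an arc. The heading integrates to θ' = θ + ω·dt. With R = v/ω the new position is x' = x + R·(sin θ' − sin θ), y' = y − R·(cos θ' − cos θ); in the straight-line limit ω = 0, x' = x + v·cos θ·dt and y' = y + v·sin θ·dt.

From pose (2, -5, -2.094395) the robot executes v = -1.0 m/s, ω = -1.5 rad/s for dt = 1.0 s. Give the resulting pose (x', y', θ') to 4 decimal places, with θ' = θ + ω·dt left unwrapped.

θ' = -2.0944 + -1.5·1.0 = -3.5944
R = v/ω = -1.0/-1.5 = 0.6667
x' = 2 + 0.6667·(sin -3.5944 − sin -2.0944) = 2.8690
y' = -5 − 0.6667·(cos -3.5944 − cos -2.0944) = -4.7339

(2.8690, -4.7339, -3.5944)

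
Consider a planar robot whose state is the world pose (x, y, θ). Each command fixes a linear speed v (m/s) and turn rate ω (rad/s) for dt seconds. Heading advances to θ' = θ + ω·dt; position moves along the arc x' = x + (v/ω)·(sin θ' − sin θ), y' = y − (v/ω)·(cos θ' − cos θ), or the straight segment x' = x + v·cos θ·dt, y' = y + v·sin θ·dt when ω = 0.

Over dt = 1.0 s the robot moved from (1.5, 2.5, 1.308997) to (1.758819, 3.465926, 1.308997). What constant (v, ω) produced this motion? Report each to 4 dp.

v = 1.0000, ω = 0.0000

Δθ = 1.308997 − 1.308997 = 0.000000
ω = Δθ/dt = 0.000000/1.0 = 0.0000
ω = 0 → v = (Δx·cos θ + Δy·sin θ)/dt = 1.0000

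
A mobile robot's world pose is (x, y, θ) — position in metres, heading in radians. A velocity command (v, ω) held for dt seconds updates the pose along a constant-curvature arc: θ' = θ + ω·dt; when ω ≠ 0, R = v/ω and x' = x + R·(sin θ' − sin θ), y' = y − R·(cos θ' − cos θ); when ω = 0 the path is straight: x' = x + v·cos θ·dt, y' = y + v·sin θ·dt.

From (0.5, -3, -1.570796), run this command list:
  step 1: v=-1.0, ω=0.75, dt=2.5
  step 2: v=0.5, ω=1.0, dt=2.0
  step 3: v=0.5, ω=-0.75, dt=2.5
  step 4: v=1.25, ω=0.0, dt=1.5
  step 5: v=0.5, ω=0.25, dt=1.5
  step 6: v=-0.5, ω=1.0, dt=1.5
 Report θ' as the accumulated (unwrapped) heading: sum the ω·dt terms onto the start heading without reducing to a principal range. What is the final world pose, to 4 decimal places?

(1.5087, 0.6663, 2.3042)

step 1: θ'=0.3042 (R=-1.3333) → pose (-1.2327, -1.7279, 0.3042)
step 2: θ'=2.3042 (R=0.5000) → pose (-1.0110, -0.9161, 2.3042)
step 3: θ'=0.4292 (R=-0.6667) → pose (-0.7932, 0.1363, 0.4292)
step 4: θ'=0.4292 (straight) → pose (0.9117, 0.9166, 0.4292)
step 5: θ'=0.8042 (R=2.0000) → pose (1.5200, 1.3478, 0.8042)
step 6: θ'=2.3042 (R=-0.5000) → pose (1.5087, 0.6663, 2.3042)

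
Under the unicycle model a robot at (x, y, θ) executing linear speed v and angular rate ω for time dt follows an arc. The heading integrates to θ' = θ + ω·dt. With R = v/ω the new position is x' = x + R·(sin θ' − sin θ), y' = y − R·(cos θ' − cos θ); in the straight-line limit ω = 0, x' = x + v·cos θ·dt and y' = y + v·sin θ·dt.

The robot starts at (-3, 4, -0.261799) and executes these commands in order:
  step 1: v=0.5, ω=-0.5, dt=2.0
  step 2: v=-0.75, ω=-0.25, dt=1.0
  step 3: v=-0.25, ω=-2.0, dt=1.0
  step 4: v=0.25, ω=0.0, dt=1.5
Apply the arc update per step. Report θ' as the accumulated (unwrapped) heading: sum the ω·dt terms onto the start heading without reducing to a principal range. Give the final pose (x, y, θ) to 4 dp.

(-2.6226, 4.3332, -3.5118)

step 1: θ'=-1.2618 (R=-1.0000) → pose (-2.3062, 3.3382, -1.2618)
step 2: θ'=-1.5118 (R=3.0000) → pose (-2.4430, 4.0736, -1.5118)
step 3: θ'=-3.5118 (R=0.1250) → pose (-2.2730, 4.1975, -3.5118)
step 4: θ'=-3.5118 (straight) → pose (-2.6226, 4.3332, -3.5118)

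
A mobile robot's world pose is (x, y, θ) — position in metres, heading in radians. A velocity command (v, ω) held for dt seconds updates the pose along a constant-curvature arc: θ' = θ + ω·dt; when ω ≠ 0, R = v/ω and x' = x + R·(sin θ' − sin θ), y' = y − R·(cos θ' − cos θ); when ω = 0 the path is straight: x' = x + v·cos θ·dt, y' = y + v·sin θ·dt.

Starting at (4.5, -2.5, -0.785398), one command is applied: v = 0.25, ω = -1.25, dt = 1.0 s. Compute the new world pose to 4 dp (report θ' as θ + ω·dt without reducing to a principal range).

(4.5374, -2.7310, -2.0354)

θ' = -0.7854 + -1.25·1.0 = -2.0354
R = v/ω = 0.25/-1.25 = -0.2000
x' = 4.5 + -0.2000·(sin -2.0354 − sin -0.7854) = 4.5374
y' = -2.5 − -0.2000·(cos -2.0354 − cos -0.7854) = -2.7310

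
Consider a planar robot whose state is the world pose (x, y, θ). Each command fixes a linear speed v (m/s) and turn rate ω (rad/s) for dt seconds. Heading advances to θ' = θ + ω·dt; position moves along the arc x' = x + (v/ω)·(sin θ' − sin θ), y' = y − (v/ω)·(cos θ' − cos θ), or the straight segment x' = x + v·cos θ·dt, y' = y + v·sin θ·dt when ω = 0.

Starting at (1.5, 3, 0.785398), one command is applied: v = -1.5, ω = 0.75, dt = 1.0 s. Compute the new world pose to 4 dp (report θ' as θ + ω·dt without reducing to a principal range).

(0.9155, 1.6566, 1.5354)

θ' = 0.7854 + 0.75·1.0 = 1.5354
R = v/ω = -1.5/0.75 = -2.0000
x' = 1.5 + -2.0000·(sin 1.5354 − sin 0.7854) = 0.9155
y' = 3 − -2.0000·(cos 1.5354 − cos 0.7854) = 1.6566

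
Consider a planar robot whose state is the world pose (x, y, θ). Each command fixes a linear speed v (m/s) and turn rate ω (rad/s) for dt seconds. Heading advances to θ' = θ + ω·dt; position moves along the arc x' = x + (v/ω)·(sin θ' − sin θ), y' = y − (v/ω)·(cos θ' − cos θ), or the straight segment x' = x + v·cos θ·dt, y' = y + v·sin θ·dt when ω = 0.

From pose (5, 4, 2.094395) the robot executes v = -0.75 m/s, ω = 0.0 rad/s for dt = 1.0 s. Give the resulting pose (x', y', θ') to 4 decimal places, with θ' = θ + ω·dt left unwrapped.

(5.3750, 3.3505, 2.0944)

θ' = 2.0944 + 0.0·1.0 = 2.0944
ω = 0 → straight: x' = 5 + -0.75·cos(2.0944)·1.0 = 5.3750
y' = 4 + -0.75·sin(2.0944)·1.0 = 3.3505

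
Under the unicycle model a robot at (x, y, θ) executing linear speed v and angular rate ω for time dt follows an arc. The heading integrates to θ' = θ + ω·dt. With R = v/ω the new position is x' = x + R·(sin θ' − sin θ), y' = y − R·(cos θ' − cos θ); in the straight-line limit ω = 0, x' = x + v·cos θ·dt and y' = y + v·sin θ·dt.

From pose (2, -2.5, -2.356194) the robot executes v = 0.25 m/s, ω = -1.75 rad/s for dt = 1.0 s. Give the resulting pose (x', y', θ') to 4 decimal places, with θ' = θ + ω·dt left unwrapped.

θ' = -2.3562 + -1.75·1.0 = -4.1062
R = v/ω = 0.25/-1.75 = -0.1429
x' = 2 + -0.1429·(sin -4.1062 − sin -2.3562) = 1.7816
y' = -2.5 − -0.1429·(cos -4.1062 − cos -2.3562) = -2.4804

(1.7816, -2.4804, -4.1062)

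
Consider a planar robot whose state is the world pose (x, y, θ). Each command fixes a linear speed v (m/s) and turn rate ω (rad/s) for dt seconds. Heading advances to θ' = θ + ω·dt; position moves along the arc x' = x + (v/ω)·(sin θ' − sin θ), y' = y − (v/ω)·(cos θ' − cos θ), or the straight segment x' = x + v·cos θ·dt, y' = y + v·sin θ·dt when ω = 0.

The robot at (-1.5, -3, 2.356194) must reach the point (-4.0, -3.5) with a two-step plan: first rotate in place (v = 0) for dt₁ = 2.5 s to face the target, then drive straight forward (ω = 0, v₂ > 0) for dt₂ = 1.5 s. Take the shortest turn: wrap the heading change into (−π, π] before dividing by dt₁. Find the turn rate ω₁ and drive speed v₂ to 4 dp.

heading to target = atan2(-3.5−-3, -4−-1.5) = -2.9442
Δθ = wrap(-2.9442 − 2.3562) = 0.9828; ω₁ = Δθ/dt₁ = 0.3931
distance = √((-4−-1.5)² + (-3.5−-3)²) = 2.5495; v₂ = distance/dt₂ = 1.6997

ω₁ = 0.3931, v₂ = 1.6997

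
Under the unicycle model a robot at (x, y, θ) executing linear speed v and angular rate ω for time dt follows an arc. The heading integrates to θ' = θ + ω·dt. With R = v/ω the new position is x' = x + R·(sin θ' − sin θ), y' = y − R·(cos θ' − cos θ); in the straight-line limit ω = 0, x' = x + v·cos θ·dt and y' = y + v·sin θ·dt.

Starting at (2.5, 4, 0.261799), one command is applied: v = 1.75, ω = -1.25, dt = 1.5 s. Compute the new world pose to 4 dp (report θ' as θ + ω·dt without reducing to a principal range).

θ' = 0.2618 + -1.25·1.5 = -1.6132
R = v/ω = 1.75/-1.25 = -1.4000
x' = 2.5 + -1.4000·(sin -1.6132 − sin 0.2618) = 4.2611
y' = 4 − -1.4000·(cos -1.6132 − cos 0.2618) = 2.5884

(4.2611, 2.5884, -1.6132)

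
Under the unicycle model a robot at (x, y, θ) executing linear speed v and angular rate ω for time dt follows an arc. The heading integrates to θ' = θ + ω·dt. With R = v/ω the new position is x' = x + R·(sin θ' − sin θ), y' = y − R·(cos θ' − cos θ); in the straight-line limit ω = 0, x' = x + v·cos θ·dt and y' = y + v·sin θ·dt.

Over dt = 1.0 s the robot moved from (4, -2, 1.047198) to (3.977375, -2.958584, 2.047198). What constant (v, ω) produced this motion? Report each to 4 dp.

v = -1.0000, ω = 1.0000

Δθ = 2.047198 − 1.047198 = 1.000000
ω = Δθ/dt = 1.000000/1.0 = 1.0000
R = −Δy/(cos θ' − cos θ) = -1.0000
v = R·ω = -1.0000·1.0000 = -1.0000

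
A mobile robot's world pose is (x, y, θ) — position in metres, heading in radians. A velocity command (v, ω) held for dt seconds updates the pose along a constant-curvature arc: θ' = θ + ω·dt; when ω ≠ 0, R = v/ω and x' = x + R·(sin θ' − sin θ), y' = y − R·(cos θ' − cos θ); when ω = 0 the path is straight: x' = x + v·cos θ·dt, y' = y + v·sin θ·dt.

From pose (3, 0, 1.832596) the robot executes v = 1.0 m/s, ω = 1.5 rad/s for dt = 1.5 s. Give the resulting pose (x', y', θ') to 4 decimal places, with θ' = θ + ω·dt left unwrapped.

(1.8173, 0.2201, 4.0826)

θ' = 1.8326 + 1.5·1.5 = 4.0826
R = v/ω = 1.0/1.5 = 0.6667
x' = 3 + 0.6667·(sin 4.0826 − sin 1.8326) = 1.8173
y' = 0 − 0.6667·(cos 4.0826 − cos 1.8326) = 0.2201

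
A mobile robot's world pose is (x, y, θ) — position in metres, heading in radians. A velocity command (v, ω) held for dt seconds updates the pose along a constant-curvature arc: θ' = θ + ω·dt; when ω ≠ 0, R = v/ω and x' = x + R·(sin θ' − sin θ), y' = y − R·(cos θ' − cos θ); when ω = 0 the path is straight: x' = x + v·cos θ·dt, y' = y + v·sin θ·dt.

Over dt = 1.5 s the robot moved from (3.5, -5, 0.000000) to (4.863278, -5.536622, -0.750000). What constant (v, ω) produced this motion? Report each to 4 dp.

v = 1.0000, ω = -0.5000

Δθ = -0.750000 − 0.000000 = -0.750000
ω = Δθ/dt = -0.750000/1.5 = -0.5000
R = Δx/(sin θ' − sin θ) = -2.0000
v = R·ω = -2.0000·-0.5000 = 1.0000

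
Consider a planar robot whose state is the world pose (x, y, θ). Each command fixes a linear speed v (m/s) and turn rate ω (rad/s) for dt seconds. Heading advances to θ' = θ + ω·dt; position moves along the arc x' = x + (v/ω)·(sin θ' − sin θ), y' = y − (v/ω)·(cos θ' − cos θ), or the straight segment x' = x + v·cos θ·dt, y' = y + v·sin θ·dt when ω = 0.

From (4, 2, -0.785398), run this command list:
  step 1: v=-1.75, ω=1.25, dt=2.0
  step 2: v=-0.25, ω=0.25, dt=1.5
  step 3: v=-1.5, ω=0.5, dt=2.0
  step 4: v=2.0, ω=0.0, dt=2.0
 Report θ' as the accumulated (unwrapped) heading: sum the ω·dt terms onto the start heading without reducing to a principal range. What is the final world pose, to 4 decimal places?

step 1: θ'=1.7146 (R=-1.4000) → pose (1.6245, 0.8094, 1.7146)
step 2: θ'=2.0896 (R=-1.0000) → pose (1.7458, 0.4569, 2.0896)
step 3: θ'=3.0896 (R=-3.0000) → pose (4.1951, -1.0515, 3.0896)
step 4: θ'=3.0896 (straight) → pose (0.2005, -0.8437, 3.0896)

(0.2005, -0.8437, 3.0896)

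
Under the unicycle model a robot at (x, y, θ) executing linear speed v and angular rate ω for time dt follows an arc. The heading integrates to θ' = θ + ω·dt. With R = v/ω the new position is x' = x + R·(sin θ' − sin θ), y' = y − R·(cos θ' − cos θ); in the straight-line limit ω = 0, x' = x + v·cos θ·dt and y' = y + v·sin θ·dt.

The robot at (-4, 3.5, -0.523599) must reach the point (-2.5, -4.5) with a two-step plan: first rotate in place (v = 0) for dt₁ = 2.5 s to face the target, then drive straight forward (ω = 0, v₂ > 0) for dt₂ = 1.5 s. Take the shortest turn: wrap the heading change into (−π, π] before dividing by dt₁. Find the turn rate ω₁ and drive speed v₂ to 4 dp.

heading to target = atan2(-4.5−3.5, -2.5−-4) = -1.3854
Δθ = wrap(-1.3854 − -0.5236) = -0.8618; ω₁ = Δθ/dt₁ = -0.3447
distance = √((-2.5−-4)² + (-4.5−3.5)²) = 8.1394; v₂ = distance/dt₂ = 5.4263

ω₁ = -0.3447, v₂ = 5.4263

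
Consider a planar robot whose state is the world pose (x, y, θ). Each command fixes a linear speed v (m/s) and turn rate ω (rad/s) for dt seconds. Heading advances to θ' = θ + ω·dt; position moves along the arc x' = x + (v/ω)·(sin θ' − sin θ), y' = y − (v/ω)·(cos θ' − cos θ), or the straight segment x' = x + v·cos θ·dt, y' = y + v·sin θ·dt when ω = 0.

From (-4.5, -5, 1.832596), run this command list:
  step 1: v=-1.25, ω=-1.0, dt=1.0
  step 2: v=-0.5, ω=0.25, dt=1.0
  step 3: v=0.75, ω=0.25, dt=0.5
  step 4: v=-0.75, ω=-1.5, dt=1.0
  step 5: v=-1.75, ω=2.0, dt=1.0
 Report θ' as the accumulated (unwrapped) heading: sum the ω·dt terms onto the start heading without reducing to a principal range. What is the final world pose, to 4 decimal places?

step 1: θ'=0.8326 (R=1.2500) → pose (-4.7828, -6.1647, 0.8326)
step 2: θ'=1.0826 (R=-2.0000) → pose (-5.0698, -6.5726, 1.0826)
step 3: θ'=1.2076 (R=3.0000) → pose (-4.9150, -6.2313, 1.2076)
step 4: θ'=-0.2924 (R=0.5000) → pose (-5.5266, -6.5324, -0.2924)
step 5: θ'=1.7076 (R=-0.8750) → pose (-6.6456, -7.4896, 1.7076)

(-6.6456, -7.4896, 1.7076)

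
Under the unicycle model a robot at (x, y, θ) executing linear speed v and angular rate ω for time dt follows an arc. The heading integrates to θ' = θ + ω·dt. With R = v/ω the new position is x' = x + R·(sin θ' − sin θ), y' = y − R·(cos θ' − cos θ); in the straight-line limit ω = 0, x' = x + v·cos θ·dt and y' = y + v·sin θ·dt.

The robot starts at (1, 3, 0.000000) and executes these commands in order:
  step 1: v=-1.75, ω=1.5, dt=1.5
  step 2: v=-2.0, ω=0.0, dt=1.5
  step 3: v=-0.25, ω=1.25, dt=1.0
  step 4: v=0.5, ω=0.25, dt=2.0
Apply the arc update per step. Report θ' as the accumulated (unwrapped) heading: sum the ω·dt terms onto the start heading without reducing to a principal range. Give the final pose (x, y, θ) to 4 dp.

(1.3905, -1.8610, 4.0000)

step 1: θ'=2.2500 (R=-1.1667) → pose (0.0922, 1.1005, 2.2500)
step 2: θ'=2.2500 (straight) → pose (1.9768, -1.2338, 2.2500)
step 3: θ'=3.5000 (R=-0.2000) → pose (2.2025, -1.2954, 3.5000)
step 4: θ'=4.0000 (R=2.0000) → pose (1.3905, -1.8610, 4.0000)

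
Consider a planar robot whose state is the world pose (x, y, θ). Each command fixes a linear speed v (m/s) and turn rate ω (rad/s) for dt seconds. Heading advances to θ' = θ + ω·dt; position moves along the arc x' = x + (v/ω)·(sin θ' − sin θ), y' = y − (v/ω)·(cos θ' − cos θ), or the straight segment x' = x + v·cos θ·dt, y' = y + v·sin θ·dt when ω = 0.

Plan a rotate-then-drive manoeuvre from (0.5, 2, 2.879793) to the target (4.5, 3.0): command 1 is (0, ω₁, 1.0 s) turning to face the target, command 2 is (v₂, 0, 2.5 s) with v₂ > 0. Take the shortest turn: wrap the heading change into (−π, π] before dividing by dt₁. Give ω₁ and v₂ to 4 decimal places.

ω₁ = -2.6348, v₂ = 1.6492

heading to target = atan2(3−2, 4.5−0.5) = 0.2450
Δθ = wrap(0.2450 − 2.8798) = -2.6348; ω₁ = Δθ/dt₁ = -2.6348
distance = √((4.5−0.5)² + (3−2)²) = 4.1231; v₂ = distance/dt₂ = 1.6492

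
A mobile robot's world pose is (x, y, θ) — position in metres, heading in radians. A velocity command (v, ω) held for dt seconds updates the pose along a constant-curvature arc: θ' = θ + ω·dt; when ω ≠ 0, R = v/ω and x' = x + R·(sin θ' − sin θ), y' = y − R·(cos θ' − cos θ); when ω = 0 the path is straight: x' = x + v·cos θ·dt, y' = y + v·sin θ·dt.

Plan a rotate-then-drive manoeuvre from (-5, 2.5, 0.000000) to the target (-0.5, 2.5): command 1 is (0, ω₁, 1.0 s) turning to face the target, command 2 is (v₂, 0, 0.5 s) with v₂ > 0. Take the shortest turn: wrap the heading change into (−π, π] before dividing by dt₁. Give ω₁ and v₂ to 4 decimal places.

ω₁ = 0.0000, v₂ = 9.0000

heading to target = atan2(2.5−2.5, -0.5−-5) = 0.0000
Δθ = wrap(0.0000 − 0.0000) = 0.0000; ω₁ = Δθ/dt₁ = 0.0000
distance = √((-0.5−-5)² + (2.5−2.5)²) = 4.5000; v₂ = distance/dt₂ = 9.0000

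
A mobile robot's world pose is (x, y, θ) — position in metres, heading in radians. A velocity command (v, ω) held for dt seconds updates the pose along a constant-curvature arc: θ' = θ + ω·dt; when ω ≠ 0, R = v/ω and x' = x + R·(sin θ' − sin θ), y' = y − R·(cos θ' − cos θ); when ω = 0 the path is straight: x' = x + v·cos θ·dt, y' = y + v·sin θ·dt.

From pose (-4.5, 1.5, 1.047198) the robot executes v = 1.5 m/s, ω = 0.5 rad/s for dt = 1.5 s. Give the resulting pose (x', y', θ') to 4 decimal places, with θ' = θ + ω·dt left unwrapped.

θ' = 1.0472 + 0.5·1.5 = 1.7972
R = v/ω = 1.5/0.5 = 3.0000
x' = -4.5 + 3.0000·(sin 1.7972 − sin 1.0472) = -4.1746
y' = 1.5 − 3.0000·(cos 1.7972 − cos 1.0472) = 3.6734

(-4.1746, 3.6734, 1.7972)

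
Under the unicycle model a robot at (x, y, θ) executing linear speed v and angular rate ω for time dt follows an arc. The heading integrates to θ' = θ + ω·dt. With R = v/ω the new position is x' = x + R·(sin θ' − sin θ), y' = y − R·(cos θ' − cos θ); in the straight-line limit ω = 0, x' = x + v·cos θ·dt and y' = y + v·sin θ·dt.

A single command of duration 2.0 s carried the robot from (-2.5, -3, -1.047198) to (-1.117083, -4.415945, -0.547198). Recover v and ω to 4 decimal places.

v = 1.0000, ω = 0.2500

Δθ = -0.547198 − -1.047198 = 0.500000
ω = Δθ/dt = 0.500000/2.0 = 0.2500
R = −Δy/(cos θ' − cos θ) = 4.0000
v = R·ω = 4.0000·0.2500 = 1.0000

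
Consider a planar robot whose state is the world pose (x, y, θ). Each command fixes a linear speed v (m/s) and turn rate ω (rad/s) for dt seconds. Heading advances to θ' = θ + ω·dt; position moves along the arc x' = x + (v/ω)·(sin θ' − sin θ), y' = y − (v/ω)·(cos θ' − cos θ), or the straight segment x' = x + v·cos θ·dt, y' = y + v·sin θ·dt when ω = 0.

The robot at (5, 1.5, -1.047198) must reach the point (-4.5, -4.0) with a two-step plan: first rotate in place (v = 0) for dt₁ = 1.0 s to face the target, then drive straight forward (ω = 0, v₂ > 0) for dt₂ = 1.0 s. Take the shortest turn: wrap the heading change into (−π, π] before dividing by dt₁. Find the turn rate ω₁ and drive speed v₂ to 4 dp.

heading to target = atan2(-4−1.5, -4.5−5) = -2.6168
Δθ = wrap(-2.6168 − -1.0472) = -1.5696; ω₁ = Δθ/dt₁ = -1.5696
distance = √((-4.5−5)² + (-4−1.5)²) = 10.9772; v₂ = distance/dt₂ = 10.9772

ω₁ = -1.5696, v₂ = 10.9772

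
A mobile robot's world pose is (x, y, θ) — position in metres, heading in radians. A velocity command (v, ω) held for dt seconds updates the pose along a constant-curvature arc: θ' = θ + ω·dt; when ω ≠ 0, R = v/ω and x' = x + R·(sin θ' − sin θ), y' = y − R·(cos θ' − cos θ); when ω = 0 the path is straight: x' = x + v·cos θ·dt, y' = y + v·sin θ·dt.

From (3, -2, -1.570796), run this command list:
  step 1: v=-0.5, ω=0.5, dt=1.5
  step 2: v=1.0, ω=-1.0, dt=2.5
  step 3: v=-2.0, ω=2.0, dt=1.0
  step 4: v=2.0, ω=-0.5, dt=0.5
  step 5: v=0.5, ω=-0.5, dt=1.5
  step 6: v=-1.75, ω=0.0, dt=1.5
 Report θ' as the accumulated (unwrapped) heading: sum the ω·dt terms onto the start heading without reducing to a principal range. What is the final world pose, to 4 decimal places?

(4.6143, -1.5032, -2.3208)

step 1: θ'=-0.8208 (R=-1.0000) → pose (2.7317, -1.3184, -0.8208)
step 2: θ'=-3.3208 (R=-1.0000) → pose (1.8218, -2.9840, -3.3208)
step 3: θ'=-1.3208 (R=-1.0000) → pose (2.9689, -1.7526, -1.3208)
step 4: θ'=-1.5708 (R=-4.0000) → pose (3.0933, -2.7422, -1.5708)
step 5: θ'=-2.3208 (R=-1.0000) → pose (2.8250, -3.4239, -2.3208)
step 6: θ'=-2.3208 (straight) → pose (4.6143, -1.5032, -2.3208)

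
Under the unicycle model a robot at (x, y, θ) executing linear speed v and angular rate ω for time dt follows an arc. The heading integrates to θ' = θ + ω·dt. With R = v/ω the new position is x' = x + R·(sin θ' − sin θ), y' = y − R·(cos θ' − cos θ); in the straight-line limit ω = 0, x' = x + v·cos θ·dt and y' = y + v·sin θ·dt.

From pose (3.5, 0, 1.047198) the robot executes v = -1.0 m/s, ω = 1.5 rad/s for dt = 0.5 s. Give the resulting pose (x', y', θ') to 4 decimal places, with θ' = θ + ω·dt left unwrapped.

θ' = 1.0472 + 1.5·0.5 = 1.7972
R = v/ω = -1.0/1.5 = -0.6667
x' = 3.5 + -0.6667·(sin 1.7972 − sin 1.0472) = 3.4277
y' = 0 − -0.6667·(cos 1.7972 − cos 1.0472) = -0.4830

(3.4277, -0.4830, 1.7972)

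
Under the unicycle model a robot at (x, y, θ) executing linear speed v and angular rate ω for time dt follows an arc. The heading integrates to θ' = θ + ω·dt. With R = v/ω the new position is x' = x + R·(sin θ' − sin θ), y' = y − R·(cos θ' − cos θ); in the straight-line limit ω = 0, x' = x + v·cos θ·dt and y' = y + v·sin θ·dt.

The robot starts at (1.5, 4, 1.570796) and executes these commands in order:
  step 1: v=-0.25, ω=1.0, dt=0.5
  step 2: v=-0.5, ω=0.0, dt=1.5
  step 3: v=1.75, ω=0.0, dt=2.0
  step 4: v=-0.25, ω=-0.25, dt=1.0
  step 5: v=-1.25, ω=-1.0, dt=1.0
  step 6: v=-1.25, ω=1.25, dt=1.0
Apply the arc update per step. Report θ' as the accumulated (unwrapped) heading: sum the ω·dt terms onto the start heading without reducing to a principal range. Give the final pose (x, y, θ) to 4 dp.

step 1: θ'=2.0708 (R=-0.2500) → pose (1.5306, 3.8801, 2.0708)
step 2: θ'=2.0708 (straight) → pose (1.8902, 3.2220, 2.0708)
step 3: θ'=2.0708 (straight) → pose (0.2122, 6.2935, 2.0708)
step 4: θ'=1.8208 (R=1.0000) → pose (0.3035, 6.0615, 1.8208)
step 5: θ'=0.8208 (R=1.2500) → pose (0.0070, 4.9002, 0.8208)
step 6: θ'=2.0708 (R=-1.0000) → pose (-0.1389, 3.7391, 2.0708)

(-0.1389, 3.7391, 2.0708)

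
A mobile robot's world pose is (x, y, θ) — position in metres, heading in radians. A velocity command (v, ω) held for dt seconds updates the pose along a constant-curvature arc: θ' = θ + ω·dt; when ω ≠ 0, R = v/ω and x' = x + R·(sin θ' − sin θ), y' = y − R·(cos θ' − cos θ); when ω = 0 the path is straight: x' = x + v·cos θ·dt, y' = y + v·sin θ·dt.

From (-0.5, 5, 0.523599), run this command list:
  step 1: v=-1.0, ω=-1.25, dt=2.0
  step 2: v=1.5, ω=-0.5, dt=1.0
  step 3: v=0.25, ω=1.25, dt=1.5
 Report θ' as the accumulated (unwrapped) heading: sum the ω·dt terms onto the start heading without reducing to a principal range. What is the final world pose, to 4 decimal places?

step 1: θ'=-1.9764 (R=0.8000) → pose (-1.6351, 6.0085, -1.9764)
step 2: θ'=-2.4764 (R=-3.0000) → pose (-2.5401, 4.8318, -2.4764)
step 3: θ'=-0.6014 (R=0.2000) → pose (-2.5298, 4.5095, -0.6014)

(-2.5298, 4.5095, -0.6014)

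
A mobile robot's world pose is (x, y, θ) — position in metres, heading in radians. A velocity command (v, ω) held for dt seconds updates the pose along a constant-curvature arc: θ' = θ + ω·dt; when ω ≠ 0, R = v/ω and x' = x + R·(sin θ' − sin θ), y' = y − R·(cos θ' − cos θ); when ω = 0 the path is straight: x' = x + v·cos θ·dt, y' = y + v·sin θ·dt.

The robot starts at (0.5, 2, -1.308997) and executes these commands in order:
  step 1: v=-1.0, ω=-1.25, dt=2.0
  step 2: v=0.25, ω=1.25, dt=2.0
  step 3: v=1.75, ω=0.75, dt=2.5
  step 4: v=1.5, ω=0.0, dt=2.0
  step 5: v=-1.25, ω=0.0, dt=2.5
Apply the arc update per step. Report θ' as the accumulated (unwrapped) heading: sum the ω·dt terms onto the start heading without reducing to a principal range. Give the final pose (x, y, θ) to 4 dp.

step 1: θ'=-3.8090 (R=0.8000) → pose (1.7679, 2.8354, -3.8090)
step 2: θ'=-1.3090 (R=0.2000) → pose (1.4509, 2.6265, -1.3090)
step 3: θ'=0.5660 (R=2.3333) → pose (4.9560, 1.2610, 0.5660)
step 4: θ'=0.5660 (straight) → pose (7.4882, 2.8698, 0.5660)
step 5: θ'=0.5660 (straight) → pose (4.8505, 1.1940, 0.5660)

(4.8505, 1.1940, 0.5660)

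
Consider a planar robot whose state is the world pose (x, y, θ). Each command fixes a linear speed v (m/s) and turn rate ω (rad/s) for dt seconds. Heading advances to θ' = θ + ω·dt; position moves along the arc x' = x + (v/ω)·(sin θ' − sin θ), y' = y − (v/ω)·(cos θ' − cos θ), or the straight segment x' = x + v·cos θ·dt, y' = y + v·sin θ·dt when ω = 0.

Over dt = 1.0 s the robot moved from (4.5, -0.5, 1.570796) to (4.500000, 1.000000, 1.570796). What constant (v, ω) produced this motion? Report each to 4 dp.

v = 1.5000, ω = 0.0000

Δθ = 1.570796 − 1.570796 = 0.000000
ω = Δθ/dt = 0.000000/1.0 = 0.0000
ω = 0 → v = (Δx·cos θ + Δy·sin θ)/dt = 1.5000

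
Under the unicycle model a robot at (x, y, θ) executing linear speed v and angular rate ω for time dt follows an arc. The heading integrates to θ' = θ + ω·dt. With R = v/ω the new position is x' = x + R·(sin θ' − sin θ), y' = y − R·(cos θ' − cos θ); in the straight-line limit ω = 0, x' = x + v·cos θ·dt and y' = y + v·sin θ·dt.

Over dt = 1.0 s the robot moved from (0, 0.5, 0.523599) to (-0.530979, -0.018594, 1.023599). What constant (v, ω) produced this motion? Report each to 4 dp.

Δθ = 1.023599 − 0.523599 = 0.500000
ω = Δθ/dt = 0.500000/1.0 = 0.5000
R = Δx/(sin θ' − sin θ) = -1.5000
v = R·ω = -1.5000·0.5000 = -0.7500

v = -0.7500, ω = 0.5000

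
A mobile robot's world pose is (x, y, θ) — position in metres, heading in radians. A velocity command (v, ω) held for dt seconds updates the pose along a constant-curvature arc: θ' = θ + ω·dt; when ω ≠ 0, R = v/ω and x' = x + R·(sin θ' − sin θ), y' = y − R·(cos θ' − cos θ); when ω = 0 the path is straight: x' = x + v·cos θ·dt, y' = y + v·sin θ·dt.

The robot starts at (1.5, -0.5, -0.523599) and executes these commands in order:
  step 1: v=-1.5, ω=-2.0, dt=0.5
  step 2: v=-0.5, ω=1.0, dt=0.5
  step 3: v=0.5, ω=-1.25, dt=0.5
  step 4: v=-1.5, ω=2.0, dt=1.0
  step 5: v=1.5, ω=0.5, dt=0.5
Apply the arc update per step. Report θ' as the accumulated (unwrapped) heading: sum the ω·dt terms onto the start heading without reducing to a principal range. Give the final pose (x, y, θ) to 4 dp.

(0.7694, 1.2170, 0.6014)

step 1: θ'=-1.5236 (R=0.7500) → pose (1.1258, 0.1141, -1.5236)
step 2: θ'=-1.0236 (R=-0.5000) → pose (1.0534, 0.3507, -1.0236)
step 3: θ'=-1.6486 (R=-0.4000) → pose (1.1106, 0.1115, -1.6486)
step 4: θ'=0.3514 (R=-0.7500) → pose (0.1047, 0.8739, 0.3514)
step 5: θ'=0.6014 (R=3.0000) → pose (0.7694, 1.2170, 0.6014)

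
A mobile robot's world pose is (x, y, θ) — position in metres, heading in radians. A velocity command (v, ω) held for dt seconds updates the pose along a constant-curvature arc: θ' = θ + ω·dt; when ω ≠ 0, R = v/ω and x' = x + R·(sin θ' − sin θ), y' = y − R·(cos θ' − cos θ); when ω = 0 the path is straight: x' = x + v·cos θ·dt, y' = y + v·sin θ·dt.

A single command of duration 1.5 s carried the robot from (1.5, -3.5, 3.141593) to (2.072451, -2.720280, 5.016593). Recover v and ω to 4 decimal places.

Δθ = 5.016593 − 3.141593 = 1.875000
ω = Δθ/dt = 1.875000/1.5 = 1.2500
R = −Δy/(cos θ' − cos θ) = -0.6000
v = R·ω = -0.6000·1.2500 = -0.7500

v = -0.7500, ω = 1.2500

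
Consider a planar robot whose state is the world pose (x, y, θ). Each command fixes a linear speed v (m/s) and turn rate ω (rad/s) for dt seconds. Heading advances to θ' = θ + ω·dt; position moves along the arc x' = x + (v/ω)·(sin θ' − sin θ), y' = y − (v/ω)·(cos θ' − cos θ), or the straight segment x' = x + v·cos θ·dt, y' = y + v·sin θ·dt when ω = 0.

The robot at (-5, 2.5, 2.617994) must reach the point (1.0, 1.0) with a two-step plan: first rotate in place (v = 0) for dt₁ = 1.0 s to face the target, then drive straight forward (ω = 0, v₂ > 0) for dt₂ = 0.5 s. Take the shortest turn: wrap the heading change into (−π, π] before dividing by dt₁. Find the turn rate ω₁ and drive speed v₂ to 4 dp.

ω₁ = -2.8630, v₂ = 12.3693

heading to target = atan2(1−2.5, 1−-5) = -0.2450
Δθ = wrap(-0.2450 − 2.6180) = -2.8630; ω₁ = Δθ/dt₁ = -2.8630
distance = √((1−-5)² + (1−2.5)²) = 6.1847; v₂ = distance/dt₂ = 12.3693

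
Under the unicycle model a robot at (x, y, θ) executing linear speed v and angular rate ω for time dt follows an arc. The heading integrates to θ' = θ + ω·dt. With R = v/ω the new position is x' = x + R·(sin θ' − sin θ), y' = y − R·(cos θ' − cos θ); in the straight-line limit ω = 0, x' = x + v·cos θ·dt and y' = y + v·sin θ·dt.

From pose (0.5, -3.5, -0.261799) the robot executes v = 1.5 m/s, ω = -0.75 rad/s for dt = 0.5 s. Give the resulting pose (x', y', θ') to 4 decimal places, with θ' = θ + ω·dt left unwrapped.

θ' = -0.2618 + -0.75·0.5 = -0.6368
R = v/ω = 1.5/-0.75 = -2.0000
x' = 0.5 + -2.0000·(sin -0.6368 − sin -0.2618) = 1.1716
y' = -3.5 − -2.0000·(cos -0.6368 − cos -0.2618) = -3.8238

(1.1716, -3.8238, -0.6368)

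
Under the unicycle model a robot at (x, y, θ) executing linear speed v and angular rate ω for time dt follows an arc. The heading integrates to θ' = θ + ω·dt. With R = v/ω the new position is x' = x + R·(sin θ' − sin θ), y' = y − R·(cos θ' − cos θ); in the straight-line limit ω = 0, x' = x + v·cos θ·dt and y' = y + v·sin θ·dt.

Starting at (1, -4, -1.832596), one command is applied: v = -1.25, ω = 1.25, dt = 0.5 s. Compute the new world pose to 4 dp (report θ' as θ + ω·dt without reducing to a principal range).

(0.9688, -3.3859, -1.2076)

θ' = -1.8326 + 1.25·0.5 = -1.2076
R = v/ω = -1.25/1.25 = -1.0000
x' = 1 + -1.0000·(sin -1.2076 − sin -1.8326) = 0.9688
y' = -4 − -1.0000·(cos -1.2076 − cos -1.8326) = -3.3859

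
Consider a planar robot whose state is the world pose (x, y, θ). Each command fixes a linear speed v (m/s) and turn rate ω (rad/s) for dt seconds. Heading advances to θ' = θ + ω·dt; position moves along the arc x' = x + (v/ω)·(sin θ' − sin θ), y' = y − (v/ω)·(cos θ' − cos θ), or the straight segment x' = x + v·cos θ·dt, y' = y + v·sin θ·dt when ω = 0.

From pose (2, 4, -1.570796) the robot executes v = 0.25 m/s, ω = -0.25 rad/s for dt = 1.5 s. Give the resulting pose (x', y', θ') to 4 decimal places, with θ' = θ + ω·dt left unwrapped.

(1.9305, 3.6337, -1.9458)

θ' = -1.5708 + -0.25·1.5 = -1.9458
R = v/ω = 0.25/-0.25 = -1.0000
x' = 2 + -1.0000·(sin -1.9458 − sin -1.5708) = 1.9305
y' = 4 − -1.0000·(cos -1.9458 − cos -1.5708) = 3.6337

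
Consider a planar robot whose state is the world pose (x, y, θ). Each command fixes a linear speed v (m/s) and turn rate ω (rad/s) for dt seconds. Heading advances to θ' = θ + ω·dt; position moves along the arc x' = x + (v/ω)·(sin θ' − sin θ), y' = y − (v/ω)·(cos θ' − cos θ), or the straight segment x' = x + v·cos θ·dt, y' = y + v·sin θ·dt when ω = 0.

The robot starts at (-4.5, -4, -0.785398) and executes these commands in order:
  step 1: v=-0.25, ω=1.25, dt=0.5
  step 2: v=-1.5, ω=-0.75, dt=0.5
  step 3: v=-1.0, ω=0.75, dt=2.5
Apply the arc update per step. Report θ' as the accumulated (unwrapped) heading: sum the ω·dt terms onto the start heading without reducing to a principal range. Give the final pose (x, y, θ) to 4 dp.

(-7.2885, -4.5310, 1.3396)

step 1: θ'=-0.1604 (R=-0.2000) → pose (-4.6095, -3.9440, -0.1604)
step 2: θ'=-0.5354 (R=2.0000) → pose (-5.3104, -3.6898, -0.5354)
step 3: θ'=1.3396 (R=-1.3333) → pose (-7.2885, -4.5310, 1.3396)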